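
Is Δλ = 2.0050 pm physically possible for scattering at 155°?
No, inconsistent

Calculate the expected shift for θ = 155°:

Δλ_expected = λ_C(1 - cos(155°))
Δλ_expected = 2.4263 × (1 - cos(155°))
Δλ_expected = 2.4263 × 1.9063
Δλ_expected = 4.6253 pm

Given shift: 2.0050 pm
Expected shift: 4.6253 pm
Difference: 2.6203 pm

The values do not match. The given shift corresponds to θ ≈ 80.0°, not 155°.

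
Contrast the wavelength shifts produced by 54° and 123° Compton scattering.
123° produces the larger shift by a factor of 3.747

Calculate both shifts using Δλ = λ_C(1 - cos θ):

For θ₁ = 54°:
Δλ₁ = 2.4263 × (1 - cos(54°))
Δλ₁ = 2.4263 × 0.4122
Δλ₁ = 1.0002 pm

For θ₂ = 123°:
Δλ₂ = 2.4263 × (1 - cos(123°))
Δλ₂ = 2.4263 × 1.5446
Δλ₂ = 3.7478 pm

The 123° angle produces the larger shift.
Ratio: 3.7478/1.0002 = 3.747

(Intermediate values are shown rounded; full precision is carried through to the final answer.)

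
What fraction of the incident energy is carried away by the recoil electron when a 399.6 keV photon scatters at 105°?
0.4961 (or 49.61%)

Calculate initial and final photon energies:

Initial: E₀ = 399.6 keV → λ₀ = 3.1027 pm
Compton shift: Δλ = 3.0543 pm
Final wavelength: λ' = 6.1570 pm
Final energy: E' = 201.3713 keV

Fractional energy loss:
(E₀ - E')/E₀ = (399.6000 - 201.3713)/399.6000
= 198.2287/399.6000
= 0.4961
= 49.61%

(Intermediate values are shown rounded; full precision is carried through to the final answer.)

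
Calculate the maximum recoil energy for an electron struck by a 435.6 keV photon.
274.5587 keV

Maximum energy transfer occurs at θ = 180° (backscattering).

Initial photon: E₀ = 435.6 keV → λ₀ = 2.8463 pm

Maximum Compton shift (at 180°):
Δλ_max = 2λ_C = 2 × 2.4263 = 4.8526 pm

Final wavelength:
λ' = 2.8463 + 4.8526 = 7.6989 pm

Minimum photon energy (maximum energy to electron):
E'_min = hc/λ' = 161.0413 keV

Maximum electron kinetic energy:
K_max = E₀ - E'_min = 435.6000 - 161.0413 = 274.5587 keV

(Intermediate values are shown rounded; full precision is carried through to the final answer.)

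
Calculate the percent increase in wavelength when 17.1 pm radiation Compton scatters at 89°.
13.9413%

Calculate the Compton shift:
Δλ = λ_C(1 - cos(89°))
Δλ = 2.4263 × (1 - cos(89°))
Δλ = 2.4263 × 0.9825
Δλ = 2.3840 pm

Percentage change:
(Δλ/λ₀) × 100 = (2.3840/17.1) × 100
= 13.9413%

(Intermediate values are shown rounded; full precision is carried through to the final answer.)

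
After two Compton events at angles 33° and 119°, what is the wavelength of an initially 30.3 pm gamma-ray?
34.2940 pm

Apply Compton shift twice:

First scattering at θ₁ = 33°:
Δλ₁ = λ_C(1 - cos(33°))
Δλ₁ = 2.4263 × 0.1613
Δλ₁ = 0.3914 pm

After first scattering:
λ₁ = 30.3 + 0.3914 = 30.6914 pm

Second scattering at θ₂ = 119°:
Δλ₂ = λ_C(1 - cos(119°))
Δλ₂ = 2.4263 × 1.4848
Δλ₂ = 3.6026 pm

Final wavelength:
λ₂ = 30.6914 + 3.6026 = 34.2940 pm

Total shift: Δλ_total = 0.3914 + 3.6026 = 3.9940 pm

(Intermediate values are shown rounded; full precision is carried through to the final answer.)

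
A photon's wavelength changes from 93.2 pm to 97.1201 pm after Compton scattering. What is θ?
128.00°

First find the wavelength shift:
Δλ = λ' - λ = 97.1201 - 93.2 = 3.9201 pm

Using Δλ = λ_C(1 - cos θ), with λ_C = h/(m_e·c) ≈ 2.42631024 pm:
cos θ = 1 - Δλ/λ_C
cos θ = 1 - 3.9201/2.42631024
cos θ = -0.615663

θ = arccos(-0.615663)
θ = 128.00°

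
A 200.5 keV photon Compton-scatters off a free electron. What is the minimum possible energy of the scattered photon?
112.3415 keV (at θ = 180°)

The scattered photon has minimum energy when its wavelength is maximum, i.e., when the Compton shift Δλ = λ_C(1 − cos θ) is maximum. This occurs at θ = 180° (backscattering), giving Δλ_max = 2λ_C = 4.8526 pm.

Initial wavelength: λ₀ = hc/E₀ = 6.1838 pm
Maximum final wavelength: λ'_max = λ₀ + 2λ_C = 6.1838 + 4.8526 = 11.0364 pm
Minimum final energy: E'_min = hc/λ'_max = 112.3415 keV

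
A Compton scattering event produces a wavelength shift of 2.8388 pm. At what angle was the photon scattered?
99.79°

From the Compton formula Δλ = λ_C(1 - cos θ), we can solve for θ:

cos θ = 1 - Δλ/λ_C

Given:
- Δλ = 2.8388 pm
- λ_C = h/(m_e·c) ≈ 2.42631024 pm

cos θ = 1 - 2.8388/2.42631024
cos θ = 1 - 1.170007
cos θ = -0.170007

θ = arccos(-0.170007)
θ = 99.79°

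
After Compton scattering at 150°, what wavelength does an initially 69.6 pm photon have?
74.1276 pm

Using the Compton formula: λ' = λ + λ_C(1 − cos θ)

For θ = 150°, cos θ = -√3/2 (exact) ≈ -0.8660, so:
1 − cos 150° = 1 − (-√3/2) ≈ 1.8660

Δλ = λ_C × 1.8660 = 2.4263 × 1.8660 = 4.5276 pm

λ' = 69.6 + 4.5276 = 74.1276 pm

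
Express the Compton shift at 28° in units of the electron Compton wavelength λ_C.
0.1171 λ_C

The Compton shift formula is:
Δλ = λ_C(1 - cos θ)

Dividing both sides by λ_C:
Δλ/λ_C = 1 - cos θ

For θ = 28°:
Δλ/λ_C = 1 - cos(28°)
Δλ/λ_C = 1 - 0.8829
Δλ/λ_C = 0.1171

This means the shift is 0.1171 × λ_C = 0.2840 pm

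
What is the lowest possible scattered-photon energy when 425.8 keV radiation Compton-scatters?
159.6826 keV (at θ = 180°)

The scattered photon has minimum energy when its wavelength is maximum, i.e., when the Compton shift Δλ = λ_C(1 − cos θ) is maximum. This occurs at θ = 180° (backscattering), giving Δλ_max = 2λ_C = 4.8526 pm.

Initial wavelength: λ₀ = hc/E₀ = 2.9118 pm
Maximum final wavelength: λ'_max = λ₀ + 2λ_C = 2.9118 + 4.8526 = 7.7644 pm
Minimum final energy: E'_min = hc/λ'_max = 159.6826 keV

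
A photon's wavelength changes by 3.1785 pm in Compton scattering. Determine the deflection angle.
108.06°

From the Compton formula Δλ = λ_C(1 - cos θ), we can solve for θ:

cos θ = 1 - Δλ/λ_C

Given:
- Δλ = 3.1785 pm
- λ_C = h/(m_e·c) ≈ 2.42631024 pm

cos θ = 1 - 3.1785/2.42631024
cos θ = 1 - 1.310014
cos θ = -0.310014

θ = arccos(-0.310014)
θ = 108.06°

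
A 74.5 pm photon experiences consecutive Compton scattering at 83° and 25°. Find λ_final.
76.8579 pm

Apply Compton shift twice:

First scattering at θ₁ = 83°:
Δλ₁ = λ_C(1 - cos(83°))
Δλ₁ = 2.4263 × 0.8781
Δλ₁ = 2.1306 pm

After first scattering:
λ₁ = 74.5 + 2.1306 = 76.6306 pm

Second scattering at θ₂ = 25°:
Δλ₂ = λ_C(1 - cos(25°))
Δλ₂ = 2.4263 × 0.0937
Δλ₂ = 0.2273 pm

Final wavelength:
λ₂ = 76.6306 + 0.2273 = 76.8579 pm

Total shift: Δλ_total = 2.1306 + 0.2273 = 2.3579 pm

(Intermediate values are shown rounded; full precision is carried through to the final answer.)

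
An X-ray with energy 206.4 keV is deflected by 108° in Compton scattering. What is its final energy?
135.0139 keV

First convert energy to wavelength:
λ = hc/E, with hc ≈ 1239.842 keV·pm (i.e. 1239.842 eV·nm)

For E = 206.4 keV = 206400 eV:
λ = 1239.842 keV·pm / 206.4 keV
λ = 6.0070 pm

Calculate the Compton shift:
Δλ = λ_C(1 - cos(108°)) = 2.4263 × 1.3090
Δλ = 3.1761 pm

Final wavelength:
λ' = 6.0070 + 3.1761 = 9.1831 pm

Final energy:
E' = hc/λ' = 1239.842 / 9.1831 = 135.0139 keV

(Intermediate values are shown rounded; full precision is carried through to the final answer.)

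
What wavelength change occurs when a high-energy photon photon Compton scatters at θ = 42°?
0.6232 pm

Using the Compton scattering formula:
Δλ = λ_C(1 - cos θ)

where λ_C = h/(m_e·c) ≈ 2.4263 pm is the Compton wavelength of an electron.

For θ = 42°:
cos(42°) = 0.7431
1 - cos(42°) = 0.2569

Δλ = 2.4263 × 0.2569
Δλ = 0.6232 pm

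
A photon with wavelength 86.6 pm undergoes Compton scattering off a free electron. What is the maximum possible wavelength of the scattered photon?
91.4526 pm (at θ = 180°)

The Compton shift is Δλ = λ_C(1 − cos θ).

Since cos θ ranges from −1 to 1, the factor (1 − cos θ) ranges from 0 to 2; the maximum shift occurs at θ = 180° (backscattering):
Δλ_max = 2λ_C = 2 × 2.4263 pm = 4.8526 pm

Maximum scattered wavelength:
λ'_max = λ₀ + Δλ_max = 86.6 + 4.8526 = 91.4526 pm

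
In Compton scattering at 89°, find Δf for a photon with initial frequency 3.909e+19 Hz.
9.270e+18 Hz (decrease)

Convert frequency to wavelength (c = 299792458 m/s):
λ₀ = c/f₀ = 299792458/3.909e+19 = 7.6692877e-12 m = 7.6693 pm

Calculate Compton shift:
Δλ = λ_C(1 - cos(89°)) = 2.3840 pm

Final wavelength:
λ' = λ₀ + Δλ = 7.6693 + 2.3840 = 10.0533 pm

Final frequency:
f' = c/λ' = 299792458/1.0053253e-11 = 2.9820443e+19 Hz

Frequency shift (decrease):
Δf = f₀ - f' = 3.909e+19 - 2.9820443e+19 = 9.270e+18 Hz

(Intermediate values are shown rounded; full precision is carried through to the final answer.)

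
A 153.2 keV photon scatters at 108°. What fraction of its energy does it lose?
0.2818 (or 28.18%)

Calculate initial and final photon energies:

Initial: E₀ = 153.2 keV → λ₀ = 8.0930 pm
Compton shift: Δλ = 3.1761 pm
Final wavelength: λ' = 11.2690 pm
Final energy: E' = 110.0219 keV

Fractional energy loss:
(E₀ - E')/E₀ = (153.2000 - 110.0219)/153.2000
= 43.1781/153.2000
= 0.2818
= 28.18%

(Intermediate values are shown rounded; full precision is carried through to the final answer.)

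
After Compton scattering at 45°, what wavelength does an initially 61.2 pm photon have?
61.9106 pm

Using the Compton formula: λ' = λ + λ_C(1 − cos θ)

For θ = 45°, cos θ = √2/2 (exact) ≈ 0.7071, so:
1 − cos 45° = 1 − (√2/2) ≈ 0.2929

Δλ = λ_C × 0.2929 = 2.4263 × 0.2929 = 0.7106 pm

λ' = 61.2 + 0.7106 = 61.9106 pm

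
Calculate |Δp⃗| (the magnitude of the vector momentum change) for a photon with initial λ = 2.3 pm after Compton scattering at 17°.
8.4229e-23 kg·m/s

Photon momentum magnitude is p = h/λ.

Initial momentum:
p₀ = h/λ = 6.6261e-34/2.3000e-12 = 2.8809e-22 kg·m/s

After scattering:
λ' = λ + Δλ = 2.3 + 0.1060 = 2.4060 pm
p' = h/λ' = 6.6261e-34/2.4060e-12 = 2.7540e-22 kg·m/s

Momentum is a vector; the scattered photon's direction makes angle θ = 17° with the incident direction. The magnitude of the vector change Δp⃗ = p⃗₀ − p⃗' is found from the law of cosines:
|Δp⃗|² = p₀² + p'² − 2p₀p'cos θ
|Δp⃗|² = (2.8809e-22)² + (2.7540e-22)² − 2·2.8809e-22·2.7540e-22·cos(17°)
|Δp⃗| = 8.4229e-23 kg·m/s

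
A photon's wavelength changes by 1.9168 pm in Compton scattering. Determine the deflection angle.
77.88°

From the Compton formula Δλ = λ_C(1 - cos θ), we can solve for θ:

cos θ = 1 - Δλ/λ_C

Given:
- Δλ = 1.9168 pm
- λ_C = h/(m_e·c) ≈ 2.42631024 pm

cos θ = 1 - 1.9168/2.42631024
cos θ = 1 - 0.790006
cos θ = 0.209994

θ = arccos(0.209994)
θ = 77.88°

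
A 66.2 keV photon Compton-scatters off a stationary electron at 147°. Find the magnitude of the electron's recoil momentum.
6.1349e-23 kg·m/s

The electron is initially at rest, so by conservation of momentum:
p⃗_e = p⃗₀ − p⃗'  (incident photon momentum minus scattered photon momentum)

Photon momentum magnitudes (p = h/λ = E/c):
λ₀ = hc/E₀ = 18.7287 pm → p₀ = h/λ₀ = 3.5379e-23 kg·m/s
Δλ = λ_C(1 − cos 147°) = 4.4612 pm
λ' = 23.1899 pm → p' = h/λ' = 2.8573e-23 kg·m/s

The scattered photon makes angle θ = 147° with the incident direction, so by the law of cosines:
|p⃗_e|² = p₀² + p'² − 2p₀p'cos θ
|p⃗_e|² = (3.5379e-23)² + (2.8573e-23)² − 2·3.5379e-23·2.8573e-23·cos(147°)
|p⃗_e| = 6.1349e-23 kg·m/s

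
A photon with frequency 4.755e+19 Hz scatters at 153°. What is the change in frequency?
2.003e+19 Hz (decrease)

Convert frequency to wavelength (c = 299792458 m/s):
λ₀ = c/f₀ = 299792458/4.755e+19 = 6.3047836e-12 m = 6.3048 pm

Calculate Compton shift:
Δλ = λ_C(1 - cos(153°)) = 4.5882 pm

Final wavelength:
λ' = λ₀ + Δλ = 6.3048 + 4.5882 = 10.8930 pm

Final frequency:
f' = c/λ' = 299792458/1.0892952e-11 = 2.7521691e+19 Hz

Frequency shift (decrease):
Δf = f₀ - f' = 4.755e+19 - 2.7521691e+19 = 2.003e+19 Hz

(Intermediate values are shown rounded; full precision is carried through to the final answer.)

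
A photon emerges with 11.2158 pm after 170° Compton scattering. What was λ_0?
6.4000 pm

From λ' = λ + Δλ, we have λ = λ' - Δλ

First calculate the Compton shift:
Δλ = λ_C(1 - cos θ)
Δλ = 2.4263 × (1 - cos(170°))
Δλ = 2.4263 × 1.9848
Δλ = 4.8158 pm

Initial wavelength:
λ = λ' - Δλ
λ = 11.2158 - 4.8158
λ = 6.4000 pm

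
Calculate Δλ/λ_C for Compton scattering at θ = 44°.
0.2807 λ_C

The Compton shift formula is:
Δλ = λ_C(1 - cos θ)

Dividing both sides by λ_C:
Δλ/λ_C = 1 - cos θ

For θ = 44°:
Δλ/λ_C = 1 - cos(44°)
Δλ/λ_C = 1 - 0.7193
Δλ/λ_C = 0.2807

This means the shift is 0.2807 × λ_C = 0.6810 pm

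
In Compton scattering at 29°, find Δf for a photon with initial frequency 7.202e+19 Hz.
4.905e+18 Hz (decrease)

Convert frequency to wavelength (c = 299792458 m/s):
λ₀ = c/f₀ = 299792458/7.202e+19 = 4.1626279e-12 m = 4.1626 pm

Calculate Compton shift:
Δλ = λ_C(1 - cos(29°)) = 0.3042 pm

Final wavelength:
λ' = λ₀ + Δλ = 4.1626 + 0.3042 = 4.4668 pm

Final frequency:
f' = c/λ' = 299792458/4.4668393e-12 = 6.7115120e+19 Hz

Frequency shift (decrease):
Δf = f₀ - f' = 7.202e+19 - 6.7115120e+19 = 4.905e+18 Hz

(Intermediate values are shown rounded; full precision is carried through to the final answer.)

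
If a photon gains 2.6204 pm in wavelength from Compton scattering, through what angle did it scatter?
94.59°

From the Compton formula Δλ = λ_C(1 - cos θ), we can solve for θ:

cos θ = 1 - Δλ/λ_C

Given:
- Δλ = 2.6204 pm
- λ_C = h/(m_e·c) ≈ 2.42631024 pm

cos θ = 1 - 2.6204/2.42631024
cos θ = 1 - 1.079994
cos θ = -0.079994

θ = arccos(-0.079994)
θ = 94.59°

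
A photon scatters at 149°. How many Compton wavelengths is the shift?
1.8572 λ_C

The Compton shift formula is:
Δλ = λ_C(1 - cos θ)

Dividing both sides by λ_C:
Δλ/λ_C = 1 - cos θ

For θ = 149°:
Δλ/λ_C = 1 - cos(149°)
Δλ/λ_C = 1 - -0.8572
Δλ/λ_C = 1.8572

This means the shift is 1.8572 × λ_C = 4.5061 pm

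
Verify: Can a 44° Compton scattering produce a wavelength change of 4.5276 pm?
No, inconsistent

Calculate the expected shift for θ = 44°:

Δλ_expected = λ_C(1 - cos(44°))
Δλ_expected = 2.4263 × (1 - cos(44°))
Δλ_expected = 2.4263 × 0.2807
Δλ_expected = 0.6810 pm

Given shift: 4.5276 pm
Expected shift: 0.6810 pm
Difference: 3.8466 pm

The values do not match. The given shift corresponds to θ ≈ 150.0°, not 44°.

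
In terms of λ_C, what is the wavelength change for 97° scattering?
1.1219 λ_C

The Compton shift formula is:
Δλ = λ_C(1 - cos θ)

Dividing both sides by λ_C:
Δλ/λ_C = 1 - cos θ

For θ = 97°:
Δλ/λ_C = 1 - cos(97°)
Δλ/λ_C = 1 - -0.1219
Δλ/λ_C = 1.1219

This means the shift is 1.1219 × λ_C = 2.7220 pm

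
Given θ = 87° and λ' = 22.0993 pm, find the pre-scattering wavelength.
19.8000 pm

From λ' = λ + Δλ, we have λ = λ' - Δλ

First calculate the Compton shift:
Δλ = λ_C(1 - cos θ)
Δλ = 2.4263 × (1 - cos(87°))
Δλ = 2.4263 × 0.9477
Δλ = 2.2993 pm

Initial wavelength:
λ = λ' - Δλ
λ = 22.0993 - 2.2993
λ = 19.8000 pm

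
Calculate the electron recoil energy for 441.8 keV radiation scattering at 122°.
251.5935 keV

By energy conservation: K_e = E_initial - E_final

First find the scattered photon energy:
Initial wavelength: λ = hc/E = 2.8063 pm
Compton shift: Δλ = λ_C(1 - cos(122°)) = 3.7121 pm
Final wavelength: λ' = 2.8063 + 3.7121 = 6.5184 pm
Final photon energy: E' = hc/λ' = 190.2065 keV

Electron kinetic energy:
K_e = E - E' = 441.8000 - 190.2065 = 251.5935 keV

(Intermediate values are shown rounded; full precision is carried through to the final answer.)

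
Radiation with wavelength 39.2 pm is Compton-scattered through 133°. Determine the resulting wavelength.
43.2810 pm

Using the Compton scattering formula:
λ' = λ + Δλ = λ + λ_C(1 - cos θ)

Given:
- Initial wavelength λ = 39.2 pm
- Scattering angle θ = 133°
- Compton wavelength λ_C ≈ 2.4263 pm

Calculate the shift:
Δλ = 2.4263 × (1 - cos(133°))
Δλ = 2.4263 × 1.6820
Δλ = 4.0810 pm

Final wavelength:
λ' = 39.2 + 4.0810 = 43.2810 pm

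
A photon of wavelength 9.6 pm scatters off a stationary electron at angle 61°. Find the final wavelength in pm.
10.8500 pm

Using the Compton scattering formula:
λ' = λ + Δλ = λ + λ_C(1 - cos θ)

Given:
- Initial wavelength λ = 9.6 pm
- Scattering angle θ = 61°
- Compton wavelength λ_C ≈ 2.4263 pm

Calculate the shift:
Δλ = 2.4263 × (1 - cos(61°))
Δλ = 2.4263 × 0.5152
Δλ = 1.2500 pm

Final wavelength:
λ' = 9.6 + 1.2500 = 10.8500 pm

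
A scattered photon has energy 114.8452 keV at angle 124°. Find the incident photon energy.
176.8000 keV

Convert final energy to wavelength (hc ≈ 1239.842 keV·pm):
λ' = hc/E' = 1239.842 / 114.8452 = 10.7958 pm

Calculate the Compton shift:
Δλ = λ_C(1 - cos(124°))
Δλ = 2.4263 × (1 - cos(124°))
Δλ = 3.7831 pm

Initial wavelength:
λ = λ' - Δλ = 10.7958 - 3.7831 = 7.0127 pm

Initial energy:
E = hc/λ = 1239.842 / 7.0127 = 176.8000 keV

(Intermediate values are shown rounded; full precision is carried through to the final answer.)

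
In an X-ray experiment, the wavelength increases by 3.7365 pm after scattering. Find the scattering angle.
122.68°

From the Compton formula Δλ = λ_C(1 - cos θ), we can solve for θ:

cos θ = 1 - Δλ/λ_C

Given:
- Δλ = 3.7365 pm
- λ_C = h/(m_e·c) ≈ 2.42631024 pm

cos θ = 1 - 3.7365/2.42631024
cos θ = 1 - 1.539993
cos θ = -0.539993

θ = arccos(-0.539993)
θ = 122.68°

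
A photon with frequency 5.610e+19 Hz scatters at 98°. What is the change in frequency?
1.912e+19 Hz (decrease)

Convert frequency to wavelength (c = 299792458 m/s):
λ₀ = c/f₀ = 299792458/5.610e+19 = 5.3438941e-12 m = 5.3439 pm

Calculate Compton shift:
Δλ = λ_C(1 - cos(98°)) = 2.7640 pm

Final wavelength:
λ' = λ₀ + Δλ = 5.3439 + 2.7640 = 8.1079 pm

Final frequency:
f' = c/λ' = 299792458/8.1078814e-12 = 3.6975437e+19 Hz

Frequency shift (decrease):
Δf = f₀ - f' = 5.610e+19 - 3.6975437e+19 = 1.912e+19 Hz

(Intermediate values are shown rounded; full precision is carried through to the final answer.)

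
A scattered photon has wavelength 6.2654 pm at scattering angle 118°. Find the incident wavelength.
2.7000 pm

From λ' = λ + Δλ, we have λ = λ' - Δλ

First calculate the Compton shift:
Δλ = λ_C(1 - cos θ)
Δλ = 2.4263 × (1 - cos(118°))
Δλ = 2.4263 × 1.4695
Δλ = 3.5654 pm

Initial wavelength:
λ = λ' - Δλ
λ = 6.2654 - 3.5654
λ = 2.7000 pm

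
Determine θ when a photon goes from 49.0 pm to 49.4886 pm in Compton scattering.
37.00°

First find the wavelength shift:
Δλ = λ' - λ = 49.4886 - 49.0 = 0.4886 pm

Using Δλ = λ_C(1 - cos θ), with λ_C = h/(m_e·c) ≈ 2.42631024 pm:
cos θ = 1 - Δλ/λ_C
cos θ = 1 - 0.4886/2.42631024
cos θ = 0.798624

θ = arccos(0.798624)
θ = 37.00°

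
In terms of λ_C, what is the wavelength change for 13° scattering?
0.0256 λ_C

The Compton shift formula is:
Δλ = λ_C(1 - cos θ)

Dividing both sides by λ_C:
Δλ/λ_C = 1 - cos θ

For θ = 13°:
Δλ/λ_C = 1 - cos(13°)
Δλ/λ_C = 1 - 0.9744
Δλ/λ_C = 0.0256

This means the shift is 0.0256 × λ_C = 0.0622 pm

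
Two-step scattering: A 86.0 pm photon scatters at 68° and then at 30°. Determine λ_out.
87.8425 pm

Apply Compton shift twice:

First scattering at θ₁ = 68°:
Δλ₁ = λ_C(1 - cos(68°))
Δλ₁ = 2.4263 × 0.6254
Δλ₁ = 1.5174 pm

After first scattering:
λ₁ = 86.0 + 1.5174 = 87.5174 pm

Second scattering at θ₂ = 30°:
Δλ₂ = λ_C(1 - cos(30°))
Δλ₂ = 2.4263 × 0.1340
Δλ₂ = 0.3251 pm

Final wavelength:
λ₂ = 87.5174 + 0.3251 = 87.8425 pm

Total shift: Δλ_total = 1.5174 + 0.3251 = 1.8425 pm

(Intermediate values are shown rounded; full precision is carried through to the final answer.)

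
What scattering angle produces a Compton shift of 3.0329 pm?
104.48°

From the Compton formula Δλ = λ_C(1 - cos θ), we can solve for θ:

cos θ = 1 - Δλ/λ_C

Given:
- Δλ = 3.0329 pm
- λ_C = h/(m_e·c) ≈ 2.42631024 pm

cos θ = 1 - 3.0329/2.42631024
cos θ = 1 - 1.250005
cos θ = -0.250005

θ = arccos(-0.250005)
θ = 104.48°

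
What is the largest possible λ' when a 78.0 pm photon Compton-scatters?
82.8526 pm (at θ = 180°)

The Compton shift is Δλ = λ_C(1 − cos θ).

Since cos θ ranges from −1 to 1, the factor (1 − cos θ) ranges from 0 to 2; the maximum shift occurs at θ = 180° (backscattering):
Δλ_max = 2λ_C = 2 × 2.4263 pm = 4.8526 pm

Maximum scattered wavelength:
λ'_max = λ₀ + Δλ_max = 78.0 + 4.8526 = 82.8526 pm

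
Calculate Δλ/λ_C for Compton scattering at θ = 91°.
1.0175 λ_C

The Compton shift formula is:
Δλ = λ_C(1 - cos θ)

Dividing both sides by λ_C:
Δλ/λ_C = 1 - cos θ

For θ = 91°:
Δλ/λ_C = 1 - cos(91°)
Δλ/λ_C = 1 - -0.0175
Δλ/λ_C = 1.0175

This means the shift is 1.0175 × λ_C = 2.4687 pm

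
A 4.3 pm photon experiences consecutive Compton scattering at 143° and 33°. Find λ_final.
9.0555 pm

Apply Compton shift twice:

First scattering at θ₁ = 143°:
Δλ₁ = λ_C(1 - cos(143°))
Δλ₁ = 2.4263 × 1.7986
Δλ₁ = 4.3640 pm

After first scattering:
λ₁ = 4.3 + 4.3640 = 8.6640 pm

Second scattering at θ₂ = 33°:
Δλ₂ = λ_C(1 - cos(33°))
Δλ₂ = 2.4263 × 0.1613
Δλ₂ = 0.3914 pm

Final wavelength:
λ₂ = 8.6640 + 0.3914 = 9.0555 pm

Total shift: Δλ_total = 4.3640 + 0.3914 = 4.7555 pm

(Intermediate values are shown rounded; full precision is carried through to the final answer.)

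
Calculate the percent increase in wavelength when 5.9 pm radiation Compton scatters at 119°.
61.0612%

Calculate the Compton shift:
Δλ = λ_C(1 - cos(119°))
Δλ = 2.4263 × (1 - cos(119°))
Δλ = 2.4263 × 1.4848
Δλ = 3.6026 pm

Percentage change:
(Δλ/λ₀) × 100 = (3.6026/5.9) × 100
= 61.0612%

(Intermediate values are shown rounded; full precision is carried through to the final answer.)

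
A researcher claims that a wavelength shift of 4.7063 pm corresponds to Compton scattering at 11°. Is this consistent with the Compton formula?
No, inconsistent

Calculate the expected shift for θ = 11°:

Δλ_expected = λ_C(1 - cos(11°))
Δλ_expected = 2.4263 × (1 - cos(11°))
Δλ_expected = 2.4263 × 0.0184
Δλ_expected = 0.0446 pm

Given shift: 4.7063 pm
Expected shift: 0.0446 pm
Difference: 4.6617 pm

The values do not match. The given shift corresponds to θ ≈ 160.0°, not 11°.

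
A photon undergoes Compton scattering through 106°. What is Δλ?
3.0951 pm

Using the Compton scattering formula:
Δλ = λ_C(1 - cos θ)

where λ_C = h/(m_e·c) ≈ 2.4263 pm is the Compton wavelength of an electron.

For θ = 106°:
cos(106°) = -0.2756
1 - cos(106°) = 1.2756

Δλ = 2.4263 × 1.2756
Δλ = 3.0951 pm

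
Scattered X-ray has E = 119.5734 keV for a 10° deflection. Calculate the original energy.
120.0000 keV

Convert final energy to wavelength (hc ≈ 1239.842 keV·pm):
λ' = hc/E' = 1239.842 / 119.5734 = 10.3689 pm

Calculate the Compton shift:
Δλ = λ_C(1 - cos(10°))
Δλ = 2.4263 × (1 - cos(10°))
Δλ = 0.0369 pm

Initial wavelength:
λ = λ' - Δλ = 10.3689 - 0.0369 = 10.3320 pm

Initial energy:
E = hc/λ = 1239.842 / 10.3320 = 120.0000 keV

(Intermediate values are shown rounded; full precision is carried through to the final answer.)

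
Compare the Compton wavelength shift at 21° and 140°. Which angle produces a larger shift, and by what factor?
140° produces the larger shift by a factor of 26.589

Calculate both shifts using Δλ = λ_C(1 - cos θ):

For θ₁ = 21°:
Δλ₁ = 2.4263 × (1 - cos(21°))
Δλ₁ = 2.4263 × 0.0664
Δλ₁ = 0.1612 pm

For θ₂ = 140°:
Δλ₂ = 2.4263 × (1 - cos(140°))
Δλ₂ = 2.4263 × 1.7660
Δλ₂ = 4.2850 pm

The 140° angle produces the larger shift.
Ratio: 4.2850/0.1612 = 26.589

(Intermediate values are shown rounded; full precision is carried through to the final answer.)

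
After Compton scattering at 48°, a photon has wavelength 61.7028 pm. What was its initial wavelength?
60.9000 pm

From λ' = λ + Δλ, we have λ = λ' - Δλ

First calculate the Compton shift:
Δλ = λ_C(1 - cos θ)
Δλ = 2.4263 × (1 - cos(48°))
Δλ = 2.4263 × 0.3309
Δλ = 0.8028 pm

Initial wavelength:
λ = λ' - Δλ
λ = 61.7028 - 0.8028
λ = 60.9000 pm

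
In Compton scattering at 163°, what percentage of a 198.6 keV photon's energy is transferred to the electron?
0.4319 (or 43.19%)

Calculate initial and final photon energies:

Initial: E₀ = 198.6 keV → λ₀ = 6.2429 pm
Compton shift: Δλ = 4.7466 pm
Final wavelength: λ' = 10.9895 pm
Final energy: E' = 112.8205 keV

Fractional energy loss:
(E₀ - E')/E₀ = (198.6000 - 112.8205)/198.6000
= 85.7795/198.6000
= 0.4319
= 43.19%

(Intermediate values are shown rounded; full precision is carried through to the final answer.)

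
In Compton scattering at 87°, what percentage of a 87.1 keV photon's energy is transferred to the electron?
0.1391 (or 13.91%)

Calculate initial and final photon energies:

Initial: E₀ = 87.1 keV → λ₀ = 14.2347 pm
Compton shift: Δλ = 2.2993 pm
Final wavelength: λ' = 16.5340 pm
Final energy: E' = 74.9873 keV

Fractional energy loss:
(E₀ - E')/E₀ = (87.1000 - 74.9873)/87.1000
= 12.1127/87.1000
= 0.1391
= 13.91%

(Intermediate values are shown rounded; full precision is carried through to the final answer.)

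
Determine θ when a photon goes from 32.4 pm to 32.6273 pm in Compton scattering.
25.00°

First find the wavelength shift:
Δλ = λ' - λ = 32.6273 - 32.4 = 0.2273 pm

Using Δλ = λ_C(1 - cos θ), with λ_C = h/(m_e·c) ≈ 2.42631024 pm:
cos θ = 1 - Δλ/λ_C
cos θ = 1 - 0.2273/2.42631024
cos θ = 0.906319

θ = arccos(0.906319)
θ = 25.00°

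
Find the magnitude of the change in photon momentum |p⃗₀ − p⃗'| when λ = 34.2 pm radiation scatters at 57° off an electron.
1.8208e-23 kg·m/s

Photon momentum magnitude is p = h/λ.

Initial momentum:
p₀ = h/λ = 6.6261e-34/3.4200e-11 = 1.9374e-23 kg·m/s

After scattering:
λ' = λ + Δλ = 34.2 + 1.1048 = 35.3048 pm
p' = h/λ' = 6.6261e-34/3.5305e-11 = 1.8768e-23 kg·m/s

Momentum is a vector; the scattered photon's direction makes angle θ = 57° with the incident direction. The magnitude of the vector change Δp⃗ = p⃗₀ − p⃗' is found from the law of cosines:
|Δp⃗|² = p₀² + p'² − 2p₀p'cos θ
|Δp⃗|² = (1.9374e-23)² + (1.8768e-23)² − 2·1.9374e-23·1.8768e-23·cos(57°)
|Δp⃗| = 1.8208e-23 kg·m/s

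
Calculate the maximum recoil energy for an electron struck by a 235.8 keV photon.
113.1726 keV

Maximum energy transfer occurs at θ = 180° (backscattering).

Initial photon: E₀ = 235.8 keV → λ₀ = 5.2580 pm

Maximum Compton shift (at 180°):
Δλ_max = 2λ_C = 2 × 2.4263 = 4.8526 pm

Final wavelength:
λ' = 5.2580 + 4.8526 = 10.1106 pm

Minimum photon energy (maximum energy to electron):
E'_min = hc/λ' = 122.6274 keV

Maximum electron kinetic energy:
K_max = E₀ - E'_min = 235.8000 - 122.6274 = 113.1726 keV

(Intermediate values are shown rounded; full precision is carried through to the final answer.)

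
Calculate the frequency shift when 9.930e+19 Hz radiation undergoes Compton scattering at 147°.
5.922e+19 Hz (decrease)

Convert frequency to wavelength (c = 299792458 m/s):
λ₀ = c/f₀ = 299792458/9.930e+19 = 3.0190580e-12 m = 3.0191 pm

Calculate Compton shift:
Δλ = λ_C(1 - cos(147°)) = 4.4612 pm

Final wavelength:
λ' = λ₀ + Δλ = 3.0191 + 4.4612 = 7.4802 pm

Final frequency:
f' = c/λ' = 299792458/7.4802432e-12 = 4.0077903e+19 Hz

Frequency shift (decrease):
Δf = f₀ - f' = 9.930e+19 - 4.0077903e+19 = 5.922e+19 Hz

(Intermediate values are shown rounded; full precision is carried through to the final answer.)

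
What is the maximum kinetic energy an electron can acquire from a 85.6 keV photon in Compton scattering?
21.4816 keV

Maximum energy transfer occurs at θ = 180° (backscattering).

Initial photon: E₀ = 85.6 keV → λ₀ = 14.4841 pm

Maximum Compton shift (at 180°):
Δλ_max = 2λ_C = 2 × 2.4263 = 4.8526 pm

Final wavelength:
λ' = 14.4841 + 4.8526 = 19.3368 pm

Minimum photon energy (maximum energy to electron):
E'_min = hc/λ' = 64.1184 keV

Maximum electron kinetic energy:
K_max = E₀ - E'_min = 85.6000 - 64.1184 = 21.4816 keV

(Intermediate values are shown rounded; full precision is carried through to the final answer.)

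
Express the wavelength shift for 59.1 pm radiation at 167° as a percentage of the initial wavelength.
8.1056%

Calculate the Compton shift:
Δλ = λ_C(1 - cos(167°))
Δλ = 2.4263 × (1 - cos(167°))
Δλ = 2.4263 × 1.9744
Δλ = 4.7904 pm

Percentage change:
(Δλ/λ₀) × 100 = (4.7904/59.1) × 100
= 8.1056%

(Intermediate values are shown rounded; full precision is carried through to the final answer.)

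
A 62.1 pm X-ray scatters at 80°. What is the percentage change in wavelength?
3.2286%

Calculate the Compton shift:
Δλ = λ_C(1 - cos(80°))
Δλ = 2.4263 × (1 - cos(80°))
Δλ = 2.4263 × 0.8264
Δλ = 2.0050 pm

Percentage change:
(Δλ/λ₀) × 100 = (2.0050/62.1) × 100
= 3.2286%

(Intermediate values are shown rounded; full precision is carried through to the final answer.)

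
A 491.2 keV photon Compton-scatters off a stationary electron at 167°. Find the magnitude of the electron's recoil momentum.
3.5137e-22 kg·m/s

The electron is initially at rest, so by conservation of momentum:
p⃗_e = p⃗₀ − p⃗'  (incident photon momentum minus scattered photon momentum)

Photon momentum magnitudes (p = h/λ = E/c):
λ₀ = hc/E₀ = 2.5241 pm → p₀ = h/λ₀ = 2.6251e-22 kg·m/s
Δλ = λ_C(1 − cos 167°) = 4.7904 pm
λ' = 7.3145 pm → p' = h/λ' = 9.0588e-23 kg·m/s

The scattered photon makes angle θ = 167° with the incident direction, so by the law of cosines:
|p⃗_e|² = p₀² + p'² − 2p₀p'cos θ
|p⃗_e|² = (2.6251e-22)² + (9.0588e-23)² − 2·2.6251e-22·9.0588e-23·cos(167°)
|p⃗_e| = 3.5137e-22 kg·m/s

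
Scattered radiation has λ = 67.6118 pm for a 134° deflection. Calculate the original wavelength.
63.5000 pm

From λ' = λ + Δλ, we have λ = λ' - Δλ

First calculate the Compton shift:
Δλ = λ_C(1 - cos θ)
Δλ = 2.4263 × (1 - cos(134°))
Δλ = 2.4263 × 1.6947
Δλ = 4.1118 pm

Initial wavelength:
λ = λ' - Δλ
λ = 67.6118 - 4.1118
λ = 63.5000 pm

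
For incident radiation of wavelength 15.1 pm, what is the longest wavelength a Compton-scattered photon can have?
19.9526 pm (at θ = 180°)

The Compton shift is Δλ = λ_C(1 − cos θ).

Since cos θ ranges from −1 to 1, the factor (1 − cos θ) ranges from 0 to 2; the maximum shift occurs at θ = 180° (backscattering):
Δλ_max = 2λ_C = 2 × 2.4263 pm = 4.8526 pm

Maximum scattered wavelength:
λ'_max = λ₀ + Δλ_max = 15.1 + 4.8526 = 19.9526 pm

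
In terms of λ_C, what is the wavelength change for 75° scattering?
0.7412 λ_C

The Compton shift formula is:
Δλ = λ_C(1 - cos θ)

Dividing both sides by λ_C:
Δλ/λ_C = 1 - cos θ

For θ = 75°:
Δλ/λ_C = 1 - cos(75°)
Δλ/λ_C = 1 - 0.2588
Δλ/λ_C = 0.7412

This means the shift is 0.7412 × λ_C = 1.7983 pm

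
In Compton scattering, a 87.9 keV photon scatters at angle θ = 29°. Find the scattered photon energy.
86.0442 keV

First convert energy to wavelength:
λ = hc/E, with hc ≈ 1239.842 keV·pm (i.e. 1239.842 eV·nm)

For E = 87.9 keV = 87900 eV:
λ = 1239.842 keV·pm / 87.9 keV
λ = 14.1051 pm

Calculate the Compton shift:
Δλ = λ_C(1 - cos(29°)) = 2.4263 × 0.1254
Δλ = 0.3042 pm

Final wavelength:
λ' = 14.1051 + 0.3042 = 14.4094 pm

Final energy:
E' = hc/λ' = 1239.842 / 14.4094 = 86.0442 keV

(Intermediate values are shown rounded; full precision is carried through to the final answer.)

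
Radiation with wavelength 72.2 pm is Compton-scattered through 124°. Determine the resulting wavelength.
75.9831 pm

Using the Compton scattering formula:
λ' = λ + Δλ = λ + λ_C(1 - cos θ)

Given:
- Initial wavelength λ = 72.2 pm
- Scattering angle θ = 124°
- Compton wavelength λ_C ≈ 2.4263 pm

Calculate the shift:
Δλ = 2.4263 × (1 - cos(124°))
Δλ = 2.4263 × 1.5592
Δλ = 3.7831 pm

Final wavelength:
λ' = 72.2 + 3.7831 = 75.9831 pm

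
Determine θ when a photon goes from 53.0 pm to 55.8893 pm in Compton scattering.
101.00°

First find the wavelength shift:
Δλ = λ' - λ = 55.8893 - 53.0 = 2.8893 pm

Using Δλ = λ_C(1 - cos θ), with λ_C = h/(m_e·c) ≈ 2.42631024 pm:
cos θ = 1 - Δλ/λ_C
cos θ = 1 - 2.8893/2.42631024
cos θ = -0.190821

θ = arccos(-0.190821)
θ = 101.00°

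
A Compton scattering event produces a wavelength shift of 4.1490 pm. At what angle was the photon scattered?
135.24°

From the Compton formula Δλ = λ_C(1 - cos θ), we can solve for θ:

cos θ = 1 - Δλ/λ_C

Given:
- Δλ = 4.1490 pm
- λ_C = h/(m_e·c) ≈ 2.42631024 pm

cos θ = 1 - 4.1490/2.42631024
cos θ = 1 - 1.710004
cos θ = -0.710004

θ = arccos(-0.710004)
θ = 135.24°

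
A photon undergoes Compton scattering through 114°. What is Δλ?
3.4132 pm

Using the Compton scattering formula:
Δλ = λ_C(1 - cos θ)

where λ_C = h/(m_e·c) ≈ 2.4263 pm is the Compton wavelength of an electron.

For θ = 114°:
cos(114°) = -0.4067
1 - cos(114°) = 1.4067

Δλ = 2.4263 × 1.4067
Δλ = 3.4132 pm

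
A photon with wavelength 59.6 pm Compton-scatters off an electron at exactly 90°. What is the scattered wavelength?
62.0263 pm

Using the Compton formula: λ' = λ + λ_C(1 − cos θ)

For θ = 90°, cos θ = 0 (exact) = 0.0000, so:
1 − cos 90° = 1 − (0) = 1.0000

Δλ = λ_C × 1.0000 = 2.4263 × 1.0000 = 2.4263 pm

λ' = 59.6 + 2.4263 = 62.0263 pm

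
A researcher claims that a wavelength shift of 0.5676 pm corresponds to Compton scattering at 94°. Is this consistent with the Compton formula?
No, inconsistent

Calculate the expected shift for θ = 94°:

Δλ_expected = λ_C(1 - cos(94°))
Δλ_expected = 2.4263 × (1 - cos(94°))
Δλ_expected = 2.4263 × 1.0698
Δλ_expected = 2.5956 pm

Given shift: 0.5676 pm
Expected shift: 2.5956 pm
Difference: 2.0279 pm

The values do not match. The given shift corresponds to θ ≈ 40.0°, not 94°.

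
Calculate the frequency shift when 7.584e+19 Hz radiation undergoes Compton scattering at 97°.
3.093e+19 Hz (decrease)

Convert frequency to wavelength (c = 299792458 m/s):
λ₀ = c/f₀ = 299792458/7.584e+19 = 3.9529596e-12 m = 3.9530 pm

Calculate Compton shift:
Δλ = λ_C(1 - cos(97°)) = 2.7220 pm

Final wavelength:
λ' = λ₀ + Δλ = 3.9530 + 2.7220 = 6.6750 pm

Final frequency:
f' = c/λ' = 299792458/6.6749627e-12 = 4.4912979e+19 Hz

Frequency shift (decrease):
Δf = f₀ - f' = 7.584e+19 - 4.4912979e+19 = 3.093e+19 Hz

(Intermediate values are shown rounded; full precision is carried through to the final answer.)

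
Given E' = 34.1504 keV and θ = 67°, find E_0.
35.6000 keV

Convert final energy to wavelength (hc ≈ 1239.842 keV·pm):
λ' = hc/E' = 1239.842 / 34.1504 = 36.3053 pm

Calculate the Compton shift:
Δλ = λ_C(1 - cos(67°))
Δλ = 2.4263 × (1 - cos(67°))
Δλ = 1.4783 pm

Initial wavelength:
λ = λ' - Δλ = 36.3053 - 1.4783 = 34.8271 pm

Initial energy:
E = hc/λ = 1239.842 / 34.8271 = 35.6000 keV

(Intermediate values are shown rounded; full precision is carried through to the final answer.)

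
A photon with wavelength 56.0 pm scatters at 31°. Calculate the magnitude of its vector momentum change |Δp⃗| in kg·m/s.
6.3050e-24 kg·m/s

Photon momentum magnitude is p = h/λ.

Initial momentum:
p₀ = h/λ = 6.6261e-34/5.6000e-11 = 1.1832e-23 kg·m/s

After scattering:
λ' = λ + Δλ = 56.0 + 0.3466 = 56.3466 pm
p' = h/λ' = 6.6261e-34/5.6347e-11 = 1.1759e-23 kg·m/s

Momentum is a vector; the scattered photon's direction makes angle θ = 31° with the incident direction. The magnitude of the vector change Δp⃗ = p⃗₀ − p⃗' is found from the law of cosines:
|Δp⃗|² = p₀² + p'² − 2p₀p'cos θ
|Δp⃗|² = (1.1832e-23)² + (1.1759e-23)² − 2·1.1832e-23·1.1759e-23·cos(31°)
|Δp⃗| = 6.3050e-24 kg·m/s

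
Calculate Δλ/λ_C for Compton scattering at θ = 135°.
1.7071 λ_C

The Compton shift formula is:
Δλ = λ_C(1 - cos θ)

Dividing both sides by λ_C:
Δλ/λ_C = 1 - cos θ

For θ = 135°:
Δλ/λ_C = 1 - cos(135°)
Δλ/λ_C = 1 - -0.7071
Δλ/λ_C = 1.7071

This means the shift is 1.7071 × λ_C = 4.1420 pm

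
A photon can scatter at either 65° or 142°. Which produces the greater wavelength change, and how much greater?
142° produces the larger shift by a factor of 3.097

Calculate both shifts using Δλ = λ_C(1 - cos θ):

For θ₁ = 65°:
Δλ₁ = 2.4263 × (1 - cos(65°))
Δλ₁ = 2.4263 × 0.5774
Δλ₁ = 1.4009 pm

For θ₂ = 142°:
Δλ₂ = 2.4263 × (1 - cos(142°))
Δλ₂ = 2.4263 × 1.7880
Δλ₂ = 4.3383 pm

The 142° angle produces the larger shift.
Ratio: 4.3383/1.4009 = 3.097

(Intermediate values are shown rounded; full precision is carried through to the final answer.)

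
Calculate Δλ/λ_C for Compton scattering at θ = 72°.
0.6910 λ_C

The Compton shift formula is:
Δλ = λ_C(1 - cos θ)

Dividing both sides by λ_C:
Δλ/λ_C = 1 - cos θ

For θ = 72°:
Δλ/λ_C = 1 - cos(72°)
Δλ/λ_C = 1 - 0.3090
Δλ/λ_C = 0.6910

This means the shift is 0.6910 × λ_C = 1.6765 pm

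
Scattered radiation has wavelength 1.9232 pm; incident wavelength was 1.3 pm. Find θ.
42.00°

First find the wavelength shift:
Δλ = λ' - λ = 1.9232 - 1.3 = 0.6232 pm

Using Δλ = λ_C(1 - cos θ), with λ_C = h/(m_e·c) ≈ 2.42631024 pm:
cos θ = 1 - Δλ/λ_C
cos θ = 1 - 0.6232/2.42631024
cos θ = 0.743149

θ = arccos(0.743149)
θ = 42.00°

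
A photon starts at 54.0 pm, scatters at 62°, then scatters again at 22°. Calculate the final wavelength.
55.4639 pm

Apply Compton shift twice:

First scattering at θ₁ = 62°:
Δλ₁ = λ_C(1 - cos(62°))
Δλ₁ = 2.4263 × 0.5305
Δλ₁ = 1.2872 pm

After first scattering:
λ₁ = 54.0 + 1.2872 = 55.2872 pm

Second scattering at θ₂ = 22°:
Δλ₂ = λ_C(1 - cos(22°))
Δλ₂ = 2.4263 × 0.0728
Δλ₂ = 0.1767 pm

Final wavelength:
λ₂ = 55.2872 + 0.1767 = 55.4639 pm

Total shift: Δλ_total = 1.2872 + 0.1767 = 1.4639 pm

(Intermediate values are shown rounded; full precision is carried through to the final answer.)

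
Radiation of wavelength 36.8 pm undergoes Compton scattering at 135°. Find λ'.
40.9420 pm

Using the Compton formula: λ' = λ + λ_C(1 − cos θ)

For θ = 135°, cos θ = -√2/2 (exact) ≈ -0.7071, so:
1 − cos 135° = 1 − (-√2/2) ≈ 1.7071

Δλ = λ_C × 1.7071 = 2.4263 × 1.7071 = 4.1420 pm

λ' = 36.8 + 4.1420 = 40.9420 pm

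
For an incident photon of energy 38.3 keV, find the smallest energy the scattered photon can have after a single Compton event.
33.3072 keV (at θ = 180°)

The scattered photon has minimum energy when its wavelength is maximum, i.e., when the Compton shift Δλ = λ_C(1 − cos θ) is maximum. This occurs at θ = 180° (backscattering), giving Δλ_max = 2λ_C = 4.8526 pm.

Initial wavelength: λ₀ = hc/E₀ = 32.3719 pm
Maximum final wavelength: λ'_max = λ₀ + 2λ_C = 32.3719 + 4.8526 = 37.2245 pm
Minimum final energy: E'_min = hc/λ'_max = 33.3072 keV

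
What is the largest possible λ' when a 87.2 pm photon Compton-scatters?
92.0526 pm (at θ = 180°)

The Compton shift is Δλ = λ_C(1 − cos θ).

Since cos θ ranges from −1 to 1, the factor (1 − cos θ) ranges from 0 to 2; the maximum shift occurs at θ = 180° (backscattering):
Δλ_max = 2λ_C = 2 × 2.4263 pm = 4.8526 pm

Maximum scattered wavelength:
λ'_max = λ₀ + Δλ_max = 87.2 + 4.8526 = 92.0526 pm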